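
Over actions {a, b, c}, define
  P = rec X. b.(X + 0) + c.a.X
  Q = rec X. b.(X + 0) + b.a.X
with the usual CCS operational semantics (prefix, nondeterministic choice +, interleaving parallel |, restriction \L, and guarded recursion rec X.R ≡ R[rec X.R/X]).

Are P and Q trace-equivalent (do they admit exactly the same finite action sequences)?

Reachable graph of P (3 states):
  p0 = rec X. b.(X + 0) + c.a.X has moves -b-> p1, -c-> p2
  p1 = (rec X. b.(X + 0) + c.a.X) + 0 has moves -b-> p1, -c-> p2
  p2 = a.(rec X. b.(X + 0) + c.a.X) has moves -a-> p0
Reachable graph of Q (3 states):
  q0 = rec X. b.(X + 0) + b.a.X has moves -b-> q1, -b-> q2
  q1 = (rec X. b.(X + 0) + b.a.X) + 0 has moves -b-> q1, -b-> q2
  q2 = a.(rec X. b.(X + 0) + b.a.X) has moves -a-> q0
Trace ⟨c⟩ through P, begin at {p0}:
  step 1 (c): {p2}
  P completes σ.
Trace ⟨c⟩ through Q, begin at {q0}:
  step 1 (c): ∅ (Q stuck)

traces(P) ≠ traces(Q) — witness ⟨c⟩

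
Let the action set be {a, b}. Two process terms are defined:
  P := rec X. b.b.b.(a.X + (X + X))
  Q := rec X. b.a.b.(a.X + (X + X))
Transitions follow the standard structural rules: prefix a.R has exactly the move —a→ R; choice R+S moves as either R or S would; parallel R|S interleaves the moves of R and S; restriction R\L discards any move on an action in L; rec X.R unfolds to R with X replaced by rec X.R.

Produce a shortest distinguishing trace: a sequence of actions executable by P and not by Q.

bb

P's transition system — 4 states:
  u0 = rec X. b.b.b.(a.X + (X + X)) :: ··b··> u1
  u1 = b.b.(a.(rec X. b.b.b.(a.X + (X + X))) + ((rec X. b.b.b.(a.X + (X + X))) + (rec X. b.b.b.(a.X + (X + X))))) :: ··b··> u2
  u2 = b.(a.(rec X. b.b.b.(a.X + (X + X))) + ((rec X. b.b.b.(a.X + (X + X))) + (rec X. b.b.b.(a.X + (X + X))))) :: ··b··> u3
  u3 = a.(rec X. b.b.b.(a.X + (X + X))) + ((rec X. b.b.b.(a.X + (X + X))) + (rec X. b.b.b.(a.X + (X + X)))) :: ··a··> u0, ··b··> u1
Q's transition system — 4 states:
  v0 = rec X. b.a.b.(a.X + (X + X)) :: ··b··> v1
  v1 = a.b.(a.(rec X. b.a.b.(a.X + (X + X))) + ((rec X. b.a.b.(a.X + (X + X))) + (rec X. b.a.b.(a.X + (X + X))))) :: ··a··> v2
  v2 = b.(a.(rec X. b.a.b.(a.X + (X + X))) + ((rec X. b.a.b.(a.X + (X + X))) + (rec X. b.a.b.(a.X + (X + X))))) :: ··b··> v3
  v3 = a.(rec X. b.a.b.(a.X + (X + X))) + ((rec X. b.a.b.(a.X + (X + X))) + (rec X. b.a.b.(a.X + (X + X)))) :: ··a··> v0, ··b··> v1
Trace ⟨bb⟩ through P, begin at {u0}:
  step 1 (b): {u1}
  step 2 (b): {u2}
  ✓ P
Trace ⟨bb⟩ through Q, begin at {v0}:
  step 1 (b): {v1}
  step 2 (b): no successor for Q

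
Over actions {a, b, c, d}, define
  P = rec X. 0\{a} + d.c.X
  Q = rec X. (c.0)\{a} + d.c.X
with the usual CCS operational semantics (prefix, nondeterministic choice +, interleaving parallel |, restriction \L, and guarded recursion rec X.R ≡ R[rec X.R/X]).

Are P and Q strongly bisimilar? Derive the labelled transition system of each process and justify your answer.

P ≁ Q

LTS(P): 2 reachable states
  s0 = rec X. 0\{a} + d.c.X :: ··d··> s1
  s1 = c.(rec X. 0\{a} + d.c.X) :: ··c··> s0
LTS(Q): 3 reachable states
  t0 = rec X. (c.0)\{a} + d.c.X :: ··c··> t1, ··d··> t2
  t1 = 0\{a} :: ·
  t2 = c.(rec X. (c.0)\{a} + d.c.X) :: ··c··> t0
Partition-refinement fixed point:
  B0 = {s0}
  B1 = {s1}
  B2 = {t0}
  B3 = {t1}
  B4 = {t2}
s0 ∈ B0, t0 ∈ B2 → different blocks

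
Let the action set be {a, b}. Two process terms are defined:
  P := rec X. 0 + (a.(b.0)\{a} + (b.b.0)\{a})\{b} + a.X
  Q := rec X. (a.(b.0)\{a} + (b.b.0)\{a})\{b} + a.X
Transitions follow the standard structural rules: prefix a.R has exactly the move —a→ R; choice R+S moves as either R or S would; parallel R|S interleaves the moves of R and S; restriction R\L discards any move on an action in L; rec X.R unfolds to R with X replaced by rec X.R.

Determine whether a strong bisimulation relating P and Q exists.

YES

LTS(P): 2 reachable states
  p0 = rec X. 0 + (a.(b.0)\{a} + (b.b.0)\{a})\{b} + a.X has moves ··a··> p0, ··a··> p1
  p1 = (b.0)\{a}\{b} has moves stopped
LTS(Q): 2 reachable states
  q0 = rec X. (a.(b.0)\{a} + (b.b.0)\{a})\{b} + a.X has moves ··a··> q0, ··a··> q1
  q1 = (b.0)\{a}\{b} has moves stopped
Partition-refinement fixed point:
  B0 = {p0, q0}
  B1 = {p1, q1}
p0 ∈ B0, q0 ∈ B0 → same block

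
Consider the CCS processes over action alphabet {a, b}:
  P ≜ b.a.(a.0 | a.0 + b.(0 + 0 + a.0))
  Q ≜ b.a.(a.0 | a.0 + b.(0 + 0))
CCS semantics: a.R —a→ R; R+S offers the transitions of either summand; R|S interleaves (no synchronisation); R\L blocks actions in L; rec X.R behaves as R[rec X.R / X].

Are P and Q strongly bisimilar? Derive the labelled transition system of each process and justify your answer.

P's transition system — 8 states:
  s0 = b.a.(a.0 | a.0 + b.(0 + 0 + a.0)) → -b-> s1
  s1 = a.(a.0 | a.0 + b.(0 + 0 + a.0)) → -a-> s2
  s2 = a.0 | a.0 + b.(0 + 0 + a.0) → -a-> s3, -a-> s4, -b-> s5
  s3 = 0 | a.0 → -a-> s6
  s4 = a.0 | 0 → -a-> s6
  s5 = 0 + 0 + a.0 → -a-> s7
  s6 = 0 | 0 → (no moves)
  s7 = 0 → (no moves)
Q's transition system — 7 states:
  t0 = b.a.(a.0 | a.0 + b.(0 + 0)) → -b-> t1
  t1 = a.(a.0 | a.0 + b.(0 + 0)) → -a-> t2
  t2 = a.0 | a.0 + b.(0 + 0) → -a-> t3, -a-> t4, -b-> t5
  t3 = 0 | a.0 → -a-> t6
  t4 = a.0 | 0 → -a-> t6
  t5 = 0 + 0 → (no moves)
  t6 = 0 | 0 → (no moves)
Partition-refinement fixed point:
  B0 = {s0}
  B1 = {s1}
  B2 = {s2}
  B3 = {s3, s4, s5, t3, t4}
  B4 = {s6, s7, t5, t6}
  B5 = {t0}
  B6 = {t1}
  B7 = {t2}
s0 ∈ B0, t0 ∈ B5 → different blocks

P ≁ Q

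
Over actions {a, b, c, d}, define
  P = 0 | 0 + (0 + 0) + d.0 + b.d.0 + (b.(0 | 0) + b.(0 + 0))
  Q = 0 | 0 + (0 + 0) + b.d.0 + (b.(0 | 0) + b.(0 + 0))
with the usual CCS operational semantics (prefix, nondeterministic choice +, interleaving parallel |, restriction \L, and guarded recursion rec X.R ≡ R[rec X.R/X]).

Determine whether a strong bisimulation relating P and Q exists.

LTS(P): 5 reachable states
  m0 = 0 | 0 + (0 + 0) + d.0 + b.d.0 + (b.(0 | 0) + b.(0 + 0)) has moves --b--▸ m1, --b--▸ m2, --b--▸ m3, --d--▸ m4
  m1 = 0 + 0 has moves ·
  m2 = 0 | 0 has moves ·
  m3 = d.0 has moves --d--▸ m4
  m4 = 0 has moves ·
LTS(Q): 5 reachable states
  n0 = 0 | 0 + (0 + 0) + b.d.0 + (b.(0 | 0) + b.(0 + 0)) has moves --b--▸ n1, --b--▸ n2, --b--▸ n3
  n1 = 0 + 0 has moves ·
  n2 = 0 | 0 has moves ·
  n3 = d.0 has moves --d--▸ n4
  n4 = 0 has moves ·
Bisimilarity quotient blocks:
  B0 = {m0}
  B1 = {m1, m2, m4, n1, n2, n4}
  B2 = {m3, n3}
  B3 = {n0}
m0 ∈ B0, n0 ∈ B3 → different blocks

NO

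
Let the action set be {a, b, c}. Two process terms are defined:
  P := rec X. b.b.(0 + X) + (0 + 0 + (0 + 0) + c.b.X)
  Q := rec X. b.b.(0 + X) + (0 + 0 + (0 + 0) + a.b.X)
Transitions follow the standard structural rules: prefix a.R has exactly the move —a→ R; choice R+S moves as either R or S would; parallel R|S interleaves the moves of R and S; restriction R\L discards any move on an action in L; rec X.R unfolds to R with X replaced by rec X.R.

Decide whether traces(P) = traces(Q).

traces(P) ≠ traces(Q) — witness ⟨c⟩

Reachable graph of P (4 states):
  u0 = rec X. b.b.(0 + X) + (0 + 0 + (0 + 0) + c.b.X) | ··b··> u1, ··c··> u2
  u1 = b.(0 + (rec X. b.b.(0 + X) + (0 + 0 + (0 + 0) + c.b.X))) | ··b··> u3
  u2 = b.(rec X. b.b.(0 + X) + (0 + 0 + (0 + 0) + c.b.X)) | ··b··> u0
  u3 = 0 + (rec X. b.b.(0 + X) + (0 + 0 + (0 + 0) + c.b.X)) | ··b··> u1, ··c··> u2
Reachable graph of Q (4 states):
  v0 = rec X. b.b.(0 + X) + (0 + 0 + (0 + 0) + a.b.X) | ··a··> v1, ··b··> v2
  v1 = b.(rec X. b.b.(0 + X) + (0 + 0 + (0 + 0) + a.b.X)) | ··b··> v0
  v2 = b.(0 + (rec X. b.b.(0 + X) + (0 + 0 + (0 + 0) + a.b.X))) | ··b··> v3
  v3 = 0 + (rec X. b.b.(0 + X) + (0 + 0 + (0 + 0) + a.b.X)) | ··a··> v1, ··b··> v2
Executing c from P (initial set {u0}):
  [1] c ⇒ {u2}
  ✓ P
Executing c from Q (initial set {v0}):
  [1] c ⇒ ∅ (Q stuck)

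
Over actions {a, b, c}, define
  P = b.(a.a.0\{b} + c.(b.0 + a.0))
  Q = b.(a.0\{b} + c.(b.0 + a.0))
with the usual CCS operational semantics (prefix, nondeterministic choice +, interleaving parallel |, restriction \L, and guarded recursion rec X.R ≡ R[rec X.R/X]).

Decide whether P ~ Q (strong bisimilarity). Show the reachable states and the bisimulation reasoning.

Reachable graph of P (6 states):
  m0 = b.(a.a.0\{b} + c.(b.0 + a.0)) | —b→ m1
  m1 = a.a.0\{b} + c.(b.0 + a.0) | —a→ m2, —c→ m3
  m2 = a.0\{b} | —a→ m4
  m3 = b.0 + a.0 | —a→ m5, —b→ m5
  m4 = 0\{b} | stopped
  m5 = 0 | stopped
Reachable graph of Q (5 states):
  n0 = b.(a.0\{b} + c.(b.0 + a.0)) | —b→ n1
  n1 = a.0\{b} + c.(b.0 + a.0) | —a→ n2, —c→ n3
  n2 = 0\{b} | stopped
  n3 = b.0 + a.0 | —a→ n4, —b→ n4
  n4 = 0 | stopped
Partition-refinement fixed point:
  B0 = {m0}
  B1 = {m1}
  B2 = {m3, n3}
  B3 = {m4, m5, n2, n4}
  B4 = {m2}
  B5 = {n0}
  B6 = {n1}
m0 ∈ B0, n0 ∈ B5 → different blocks

P ≁ Q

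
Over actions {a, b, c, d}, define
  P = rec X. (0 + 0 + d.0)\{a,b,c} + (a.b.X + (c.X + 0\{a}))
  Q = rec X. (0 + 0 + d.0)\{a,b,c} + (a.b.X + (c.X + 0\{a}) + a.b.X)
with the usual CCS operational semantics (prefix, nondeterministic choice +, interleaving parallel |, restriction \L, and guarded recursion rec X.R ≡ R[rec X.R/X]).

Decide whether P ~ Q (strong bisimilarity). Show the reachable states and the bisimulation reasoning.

bisimilar

P's transition system — 3 states:
  m0 = rec X. (0 + 0 + d.0)\{a,b,c} + (a.b.X + (c.X + 0\{a})) :: ··a··> m1, ··c··> m0, ··d··> m2
  m1 = b.(rec X. (0 + 0 + d.0)\{a,b,c} + (a.b.X + (c.X + 0\{a}))) :: ··b··> m0
  m2 = 0\{a,b,c} :: deadlocked
Q's transition system — 3 states:
  n0 = rec X. (0 + 0 + d.0)\{a,b,c} + (a.b.X + (c.X + 0\{a}) + a.b.X) :: ··a··> n1, ··c··> n0, ··d··> n2
  n1 = b.(rec X. (0 + 0 + d.0)\{a,b,c} + (a.b.X + (c.X + 0\{a}) + a.b.X)) :: ··b··> n0
  n2 = 0\{a,b,c} :: deadlocked
Bisimilarity quotient blocks:
  B0 = {m0, n0}
  B1 = {m1, n1}
  B2 = {m2, n2}
m0 ∈ B0, n0 ∈ B0 → same block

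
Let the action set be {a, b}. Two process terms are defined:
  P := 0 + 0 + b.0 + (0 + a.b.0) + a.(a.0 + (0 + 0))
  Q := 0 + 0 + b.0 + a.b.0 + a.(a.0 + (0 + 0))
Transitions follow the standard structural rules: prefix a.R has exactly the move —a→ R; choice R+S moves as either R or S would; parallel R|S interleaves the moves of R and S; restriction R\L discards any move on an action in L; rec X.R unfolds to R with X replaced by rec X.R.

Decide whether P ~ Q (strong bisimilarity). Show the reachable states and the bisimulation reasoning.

LTS(P): 4 reachable states
  u0 = 0 + 0 + b.0 + (0 + a.b.0) + a.(a.0 + (0 + 0)) ⊢ --a--▸ u1, --a--▸ u2, --b--▸ u3
  u1 = a.0 + (0 + 0) ⊢ --a--▸ u3
  u2 = b.0 ⊢ --b--▸ u3
  u3 = 0 ⊢ stopped
LTS(Q): 4 reachable states
  v0 = 0 + 0 + b.0 + a.b.0 + a.(a.0 + (0 + 0)) ⊢ --a--▸ v1, --a--▸ v2, --b--▸ v3
  v1 = a.0 + (0 + 0) ⊢ --a--▸ v3
  v2 = b.0 ⊢ --b--▸ v3
  v3 = 0 ⊢ stopped
Coarsest stable partition (strong bisimilarity classes):
  B0 = {u0, v0}
  B1 = {u2, v2}
  B2 = {u3, v3}
  B3 = {u1, v1}
u0 ∈ B0, v0 ∈ B0 → same block

YES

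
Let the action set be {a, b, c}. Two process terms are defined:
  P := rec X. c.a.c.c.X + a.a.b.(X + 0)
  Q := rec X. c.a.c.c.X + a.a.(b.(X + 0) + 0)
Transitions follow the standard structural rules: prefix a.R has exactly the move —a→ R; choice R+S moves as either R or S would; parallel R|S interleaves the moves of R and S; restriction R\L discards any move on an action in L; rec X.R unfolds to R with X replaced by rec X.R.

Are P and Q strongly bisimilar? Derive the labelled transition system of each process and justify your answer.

bisimilar

Reachable graph of P (7 states):
  m0 = rec X. c.a.c.c.X + a.a.b.(X + 0) | =a=> m1, =c=> m2
  m1 = a.b.((rec X. c.a.c.c.X + a.a.b.(X + 0)) + 0) | =a=> m3
  m2 = a.c.c.(rec X. c.a.c.c.X + a.a.b.(X + 0)) | =a=> m4
  m3 = b.((rec X. c.a.c.c.X + a.a.b.(X + 0)) + 0) | =b=> m5
  m4 = c.c.(rec X. c.a.c.c.X + a.a.b.(X + 0)) | =c=> m6
  m5 = (rec X. c.a.c.c.X + a.a.b.(X + 0)) + 0 | =a=> m1, =c=> m2
  m6 = c.(rec X. c.a.c.c.X + a.a.b.(X + 0)) | =c=> m0
Reachable graph of Q (7 states):
  n0 = rec X. c.a.c.c.X + a.a.(b.(X + 0) + 0) | =a=> n1, =c=> n2
  n1 = a.(b.((rec X. c.a.c.c.X + a.a.(b.(X + 0) + 0)) + 0) + 0) | =a=> n3
  n2 = a.c.c.(rec X. c.a.c.c.X + a.a.(b.(X + 0) + 0)) | =a=> n4
  n3 = b.((rec X. c.a.c.c.X + a.a.(b.(X + 0) + 0)) + 0) + 0 | =b=> n5
  n4 = c.c.(rec X. c.a.c.c.X + a.a.(b.(X + 0) + 0)) | =c=> n6
  n5 = (rec X. c.a.c.c.X + a.a.(b.(X + 0) + 0)) + 0 | =a=> n1, =c=> n2
  n6 = c.(rec X. c.a.c.c.X + a.a.(b.(X + 0) + 0)) | =c=> n0
Partition-refinement fixed point:
  B0 = {m0, m5, n0, n5}
  B1 = {m2, n2}
  B2 = {m4, n4}
  B3 = {m6, n6}
  B4 = {m1, n1}
  B5 = {m3, n3}
m0 ∈ B0, n0 ∈ B0 → same block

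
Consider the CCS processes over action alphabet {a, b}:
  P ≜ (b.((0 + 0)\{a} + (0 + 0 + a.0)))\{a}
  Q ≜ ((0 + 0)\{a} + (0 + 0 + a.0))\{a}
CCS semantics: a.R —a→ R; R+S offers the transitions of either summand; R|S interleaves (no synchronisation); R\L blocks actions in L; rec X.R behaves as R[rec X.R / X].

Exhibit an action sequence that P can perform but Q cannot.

LTS(P): 2 reachable states
  s0 = (b.((0 + 0)\{a} + (0 + 0 + a.0)))\{a} :: ··b··> s1
  s1 = ((0 + 0)\{a} + (0 + 0 + a.0))\{a} :: ·
LTS(Q): 1 reachable states
  t0 = ((0 + 0)\{a} + (0 + 0 + a.0))\{a} :: ·
Trace ⟨b⟩ through P, begin at {s0}:
  [1] b ⇒ {s1}
  ✓ P
Trace ⟨b⟩ through Q, begin at {t0}:
  [1] b ⇒ ∅  — Q cannot continue

b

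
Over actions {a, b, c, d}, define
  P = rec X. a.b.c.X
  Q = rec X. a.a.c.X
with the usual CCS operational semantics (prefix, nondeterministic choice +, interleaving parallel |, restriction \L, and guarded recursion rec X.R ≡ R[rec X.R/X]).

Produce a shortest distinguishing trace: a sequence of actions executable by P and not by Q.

Reachable graph of P (3 states):
  u0 = rec X. a.b.c.X ⊢ —a→ u1
  u1 = b.c.(rec X. a.b.c.X) ⊢ —b→ u2
  u2 = c.(rec X. a.b.c.X) ⊢ —c→ u0
Reachable graph of Q (3 states):
  v0 = rec X. a.a.c.X ⊢ —a→ v1
  v1 = a.c.(rec X. a.a.c.X) ⊢ —a→ v2
  v2 = c.(rec X. a.a.c.X) ⊢ —c→ v0
Trace ⟨ab⟩ through P, begin at {u0}:
  after a @ step 1: {u1}
  after b @ step 2: {u2}
  — P admits the full trace.
Trace ⟨ab⟩ through Q, begin at {v0}:
  after a @ step 1: {v1}
  after b @ step 2: ∅  — Q cannot continue

ab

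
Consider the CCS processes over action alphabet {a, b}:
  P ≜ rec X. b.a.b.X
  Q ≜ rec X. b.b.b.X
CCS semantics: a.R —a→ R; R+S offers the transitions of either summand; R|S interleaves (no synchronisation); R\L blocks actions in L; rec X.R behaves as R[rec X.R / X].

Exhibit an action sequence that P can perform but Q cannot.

LTS(P): 3 reachable states
  m0 = rec X. b.a.b.X → =b=> m1
  m1 = a.b.(rec X. b.a.b.X) → =a=> m2
  m2 = b.(rec X. b.a.b.X) → =b=> m0
LTS(Q): 3 reachable states
  n0 = rec X. b.b.b.X → =b=> n1
  n1 = b.b.(rec X. b.b.b.X) → =b=> n2
  n2 = b.(rec X. b.b.b.X) → =b=> n0
Run σ = ⟨ba⟩ on P: start {m0}
  [1] b ⇒ {m1}
  [2] a ⇒ {m2}
  — P admits the full trace.
Run σ = ⟨ba⟩ on Q: start {n0}
  [1] b ⇒ {n1}
  [2] a ⇒ ∅  — Q cannot continue

ba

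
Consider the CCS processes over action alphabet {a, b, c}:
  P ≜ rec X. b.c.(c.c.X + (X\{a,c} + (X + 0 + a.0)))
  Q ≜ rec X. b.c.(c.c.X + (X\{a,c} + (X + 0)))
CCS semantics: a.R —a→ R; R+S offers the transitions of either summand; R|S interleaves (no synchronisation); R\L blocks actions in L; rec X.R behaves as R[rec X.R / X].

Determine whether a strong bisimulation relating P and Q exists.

LTS(P): 6 reachable states
  p0 = rec X. b.c.(c.c.X + (X\{a,c} + (X + 0 + a.0))) → —b→ p1
  p1 = c.(c.c.(rec X. b.c.(c.c.X + (X\{a,c} + (X + 0 + a.0)))) + ((rec X. b.c.(c.c.X + (X\{a,c} + (X + 0 + a.0))))\{a,c} + ((rec X. b.c.(c.c.X + (X\{a,c} + (X + 0 + a.0)))) + 0 + a.0))) → —c→ p2
  p2 = c.c.(rec X. b.c.(c.c.X + (X\{a,c} + (X + 0 + a.0)))) + ((rec X. b.c.(c.c.X + (X\{a,c} + (X + 0 + a.0))))\{a,c} + ((rec X. b.c.(c.c.X + (X\{a,c} + (X + 0 + a.0)))) + 0 + a.0)) → —a→ p3, —b→ p1, —b→ p4, —c→ p5
  p3 = 0 → stopped
  p4 = (c.(c.c.(rec X. b.c.(c.c.X + (X\{a,c} + (X + 0 + a.0)))) + ((rec X. b.c.(c.c.X + (X\{a,c} + (X + 0 + a.0))))\{a,c} + ((rec X. b.c.(c.c.X + (X\{a,c} + (X + 0 + a.0)))) + 0 + a.0))))\{a,c} → stopped
  p5 = c.(rec X. b.c.(c.c.X + (X\{a,c} + (X + 0 + a.0)))) → —c→ p0
LTS(Q): 5 reachable states
  q0 = rec X. b.c.(c.c.X + (X\{a,c} + (X + 0))) → —b→ q1
  q1 = c.(c.c.(rec X. b.c.(c.c.X + (X\{a,c} + (X + 0)))) + ((rec X. b.c.(c.c.X + (X\{a,c} + (X + 0))))\{a,c} + ((rec X. b.c.(c.c.X + (X\{a,c} + (X + 0)))) + 0))) → —c→ q2
  q2 = c.c.(rec X. b.c.(c.c.X + (X\{a,c} + (X + 0)))) + ((rec X. b.c.(c.c.X + (X\{a,c} + (X + 0))))\{a,c} + ((rec X. b.c.(c.c.X + (X\{a,c} + (X + 0)))) + 0)) → —b→ q1, —b→ q3, —c→ q4
  q3 = (c.(c.c.(rec X. b.c.(c.c.X + (X\{a,c} + (X + 0)))) + ((rec X. b.c.(c.c.X + (X\{a,c} + (X + 0))))\{a,c} + ((rec X. b.c.(c.c.X + (X\{a,c} + (X + 0)))) + 0))))\{a,c} → stopped
  q4 = c.(rec X. b.c.(c.c.X + (X\{a,c} + (X + 0)))) → —c→ q0
Coarsest stable partition (strong bisimilarity classes):
  B0 = {p0}
  B1 = {p1}
  B2 = {p2}
  B3 = {p3, p4, q3}
  B4 = {p5}
  B5 = {q0}
  B6 = {q1}
  B7 = {q2}
  B8 = {q4}
p0 ∈ B0, q0 ∈ B5 → different blocks

P ≁ Q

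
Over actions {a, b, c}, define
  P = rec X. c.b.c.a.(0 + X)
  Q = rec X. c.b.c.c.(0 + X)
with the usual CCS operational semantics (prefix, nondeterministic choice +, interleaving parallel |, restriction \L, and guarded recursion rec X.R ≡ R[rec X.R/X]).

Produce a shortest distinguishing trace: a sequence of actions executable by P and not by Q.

cbca

LTS(P): 5 reachable states
  m0 = rec X. c.b.c.a.(0 + X) :: =c=> m1
  m1 = b.c.a.(0 + (rec X. c.b.c.a.(0 + X))) :: =b=> m2
  m2 = c.a.(0 + (rec X. c.b.c.a.(0 + X))) :: =c=> m3
  m3 = a.(0 + (rec X. c.b.c.a.(0 + X))) :: =a=> m4
  m4 = 0 + (rec X. c.b.c.a.(0 + X)) :: =c=> m1
LTS(Q): 5 reachable states
  n0 = rec X. c.b.c.c.(0 + X) :: =c=> n1
  n1 = b.c.c.(0 + (rec X. c.b.c.c.(0 + X))) :: =b=> n2
  n2 = c.c.(0 + (rec X. c.b.c.c.(0 + X))) :: =c=> n3
  n3 = c.(0 + (rec X. c.b.c.c.(0 + X))) :: =c=> n4
  n4 = 0 + (rec X. c.b.c.c.(0 + X)) :: =c=> n1
Trace ⟨cbca⟩ through P, begin at {m0}:
  [1] c ⇒ {m1}
  [2] b ⇒ {m2}
  [3] c ⇒ {m3}
  [4] a ⇒ {m4}
  — P admits the full trace.
Trace ⟨cbca⟩ through Q, begin at {n0}:
  [1] c ⇒ {n1}
  [2] b ⇒ {n2}
  [3] c ⇒ {n3}
  [4] a ⇒ ∅  — Q cannot continue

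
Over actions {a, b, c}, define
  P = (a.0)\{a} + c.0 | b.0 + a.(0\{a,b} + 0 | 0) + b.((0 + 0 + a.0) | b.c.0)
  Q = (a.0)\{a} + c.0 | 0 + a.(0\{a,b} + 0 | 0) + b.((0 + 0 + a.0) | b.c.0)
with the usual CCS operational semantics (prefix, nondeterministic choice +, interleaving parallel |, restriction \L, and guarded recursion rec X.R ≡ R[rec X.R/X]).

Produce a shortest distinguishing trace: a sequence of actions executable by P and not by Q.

bc

Reachable graph of P (10 states):
  p0 = (a.0)\{a} + c.0 | b.0 + a.(0\{a,b} + 0 | 0) + b.((0 + 0 + a.0) | b.c.0) → —a→ p1, —b→ p2, —b→ p3, —c→ p4
  p1 = 0\{a,b} + 0 | 0 → stopped
  p2 = (0 + 0 + a.0) | b.c.0 → —a→ p5, —b→ p6
  p3 = c.0 | 0 → —c→ p7
  p4 = 0 | b.0 → —b→ p7
  p5 = 0 | b.c.0 → —b→ p8
  p6 = (0 + 0 + a.0) | c.0 → —a→ p8, —c→ p9
  p7 = 0 | 0 → stopped
  p8 = 0 | c.0 → —c→ p7
  p9 = (0 + 0 + a.0) | 0 → —a→ p7
Reachable graph of Q (8 states):
  q0 = (a.0)\{a} + c.0 | 0 + a.(0\{a,b} + 0 | 0) + b.((0 + 0 + a.0) | b.c.0) → —a→ q1, —b→ q2, —c→ q3
  q1 = 0\{a,b} + 0 | 0 → stopped
  q2 = (0 + 0 + a.0) | b.c.0 → —a→ q4, —b→ q5
  q3 = 0 | 0 → stopped
  q4 = 0 | b.c.0 → —b→ q6
  q5 = (0 + 0 + a.0) | c.0 → —a→ q6, —c→ q7
  q6 = 0 | c.0 → —c→ q3
  q7 = (0 + 0 + a.0) | 0 → —a→ q3
Run σ = ⟨bc⟩ on P: start {p0}
  step 1 (b): {p2, p3}
  step 2 (c): {p7}
  — P admits the full trace.
Run σ = ⟨bc⟩ on Q: start {q0}
  step 1 (b): {q2}
  step 2 (c): ∅  — Q cannot continue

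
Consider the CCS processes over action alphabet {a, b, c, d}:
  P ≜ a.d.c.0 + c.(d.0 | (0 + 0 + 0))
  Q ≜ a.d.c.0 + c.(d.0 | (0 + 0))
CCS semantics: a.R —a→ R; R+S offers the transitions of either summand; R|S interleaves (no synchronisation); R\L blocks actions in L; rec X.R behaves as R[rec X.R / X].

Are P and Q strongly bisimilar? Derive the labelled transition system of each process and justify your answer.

P's transition system — 6 states:
  u0 = a.d.c.0 + c.(d.0 | (0 + 0 + 0)) has moves ··a··> u1, ··c··> u2
  u1 = d.c.0 has moves ··d··> u3
  u2 = d.0 | (0 + 0 + 0) has moves ··d··> u4
  u3 = c.0 has moves ··c··> u5
  u4 = 0 | (0 + 0 + 0) has moves ·
  u5 = 0 has moves ·
Q's transition system — 6 states:
  v0 = a.d.c.0 + c.(d.0 | (0 + 0)) has moves ··a··> v1, ··c··> v2
  v1 = d.c.0 has moves ··d··> v3
  v2 = d.0 | (0 + 0) has moves ··d··> v4
  v3 = c.0 has moves ··c··> v5
  v4 = 0 | (0 + 0) has moves ·
  v5 = 0 has moves ·
Bisimilarity quotient blocks:
  B0 = {u0, v0}
  B1 = {u2, v2}
  B2 = {u4, u5, v4, v5}
  B3 = {u1, v1}
  B4 = {u3, v3}
u0 ∈ B0, v0 ∈ B0 → same block

bisimilar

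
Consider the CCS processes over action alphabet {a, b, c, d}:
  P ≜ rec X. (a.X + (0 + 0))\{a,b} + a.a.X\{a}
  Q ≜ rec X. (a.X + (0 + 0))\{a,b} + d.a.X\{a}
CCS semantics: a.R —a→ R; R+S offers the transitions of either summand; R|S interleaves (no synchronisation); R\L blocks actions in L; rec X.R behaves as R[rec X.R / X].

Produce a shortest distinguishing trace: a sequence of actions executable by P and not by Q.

a

P's transition system — 3 states:
  u0 = rec X. (a.X + (0 + 0))\{a,b} + a.a.X\{a} | ··a··> u1
  u1 = a.(rec X. (a.X + (0 + 0))\{a,b} + a.a.X\{a})\{a} | ··a··> u2
  u2 = (rec X. (a.X + (0 + 0))\{a,b} + a.a.X\{a})\{a} | (no moves)
Q's transition system — 4 states:
  v0 = rec X. (a.X + (0 + 0))\{a,b} + d.a.X\{a} | ··d··> v1
  v1 = a.(rec X. (a.X + (0 + 0))\{a,b} + d.a.X\{a})\{a} | ··a··> v2
  v2 = (rec X. (a.X + (0 + 0))\{a,b} + d.a.X\{a})\{a} | ··d··> v3
  v3 = (a.(rec X. (a.X + (0 + 0))\{a,b} + d.a.X\{a})\{a})\{a} | (no moves)
Trace ⟨a⟩ through P, begin at {u0}:
  after a @ step 1: {u1}
  P completes σ.
Trace ⟨a⟩ through Q, begin at {v0}:
  after a @ step 1: ∅  — Q cannot continue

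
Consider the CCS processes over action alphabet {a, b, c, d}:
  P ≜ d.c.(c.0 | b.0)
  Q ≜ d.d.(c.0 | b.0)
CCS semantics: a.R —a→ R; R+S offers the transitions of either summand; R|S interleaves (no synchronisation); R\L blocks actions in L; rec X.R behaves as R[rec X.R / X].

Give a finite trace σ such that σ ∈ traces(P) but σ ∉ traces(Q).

dc

P's transition system — 6 states:
  p0 = d.c.(c.0 | b.0) has moves -d-> p1
  p1 = c.(c.0 | b.0) has moves -c-> p2
  p2 = c.0 | b.0 has moves -b-> p3, -c-> p4
  p3 = c.0 | 0 has moves -c-> p5
  p4 = 0 | b.0 has moves -b-> p5
  p5 = 0 | 0 has moves ∅
Q's transition system — 6 states:
  q0 = d.d.(c.0 | b.0) has moves -d-> q1
  q1 = d.(c.0 | b.0) has moves -d-> q2
  q2 = c.0 | b.0 has moves -b-> q3, -c-> q4
  q3 = c.0 | 0 has moves -c-> q5
  q4 = 0 | b.0 has moves -b-> q5
  q5 = 0 | 0 has moves ∅
Trace ⟨dc⟩ through P, begin at {p0}:
  step 1 (d): {p1}
  step 2 (c): {p2}
  P completes σ.
Trace ⟨dc⟩ through Q, begin at {q0}:
  step 1 (d): {q1}
  step 2 (c): no successor for Q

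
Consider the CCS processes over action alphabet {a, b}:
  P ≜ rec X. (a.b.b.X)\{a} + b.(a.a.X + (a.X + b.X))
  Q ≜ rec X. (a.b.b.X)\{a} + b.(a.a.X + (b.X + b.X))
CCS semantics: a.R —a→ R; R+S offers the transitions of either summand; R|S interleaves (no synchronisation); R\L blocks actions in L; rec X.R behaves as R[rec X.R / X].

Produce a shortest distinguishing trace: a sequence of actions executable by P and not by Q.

bab

Reachable graph of P (3 states):
  u0 = rec X. (a.b.b.X)\{a} + b.(a.a.X + (a.X + b.X)) has moves =b=> u1
  u1 = a.a.(rec X. (a.b.b.X)\{a} + b.(a.a.X + (a.X + b.X))) + (a.(rec X. (a.b.b.X)\{a} + b.(a.a.X + (a.X + b.X))) + b.(rec X. (a.b.b.X)\{a} + b.(a.a.X + (a.X + b.X)))) has moves =a=> u0, =a=> u2, =b=> u0
  u2 = a.(rec X. (a.b.b.X)\{a} + b.(a.a.X + (a.X + b.X))) has moves =a=> u0
Reachable graph of Q (3 states):
  v0 = rec X. (a.b.b.X)\{a} + b.(a.a.X + (b.X + b.X)) has moves =b=> v1
  v1 = a.a.(rec X. (a.b.b.X)\{a} + b.(a.a.X + (b.X + b.X))) + (b.(rec X. (a.b.b.X)\{a} + b.(a.a.X + (b.X + b.X))) + b.(rec X. (a.b.b.X)\{a} + b.(a.a.X + (b.X + b.X)))) has moves =a=> v2, =b=> v0
  v2 = a.(rec X. (a.b.b.X)\{a} + b.(a.a.X + (b.X + b.X))) has moves =a=> v0
Run σ = ⟨bab⟩ on P: start {u0}
  after b @ step 1: {u1}
  after a @ step 2: {u0, u2}
  after b @ step 3: {u1}
  P completes σ.
Run σ = ⟨bab⟩ on Q: start {v0}
  after b @ step 1: {v1}
  after a @ step 2: {v2}
  after b @ step 3: no successor for Q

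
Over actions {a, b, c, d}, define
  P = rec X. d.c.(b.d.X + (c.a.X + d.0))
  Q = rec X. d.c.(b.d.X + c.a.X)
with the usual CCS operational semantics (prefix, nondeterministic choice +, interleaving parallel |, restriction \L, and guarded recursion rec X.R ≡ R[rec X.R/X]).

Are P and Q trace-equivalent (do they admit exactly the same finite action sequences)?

LTS(P): 6 reachable states
  s0 = rec X. d.c.(b.d.X + (c.a.X + d.0)) :: =d=> s1
  s1 = c.(b.d.(rec X. d.c.(b.d.X + (c.a.X + d.0))) + (c.a.(rec X. d.c.(b.d.X + (c.a.X + d.0))) + d.0)) :: =c=> s2
  s2 = b.d.(rec X. d.c.(b.d.X + (c.a.X + d.0))) + (c.a.(rec X. d.c.(b.d.X + (c.a.X + d.0))) + d.0) :: =b=> s3, =c=> s4, =d=> s5
  s3 = d.(rec X. d.c.(b.d.X + (c.a.X + d.0))) :: =d=> s0
  s4 = a.(rec X. d.c.(b.d.X + (c.a.X + d.0))) :: =a=> s0
  s5 = 0 :: ·
LTS(Q): 5 reachable states
  t0 = rec X. d.c.(b.d.X + c.a.X) :: =d=> t1
  t1 = c.(b.d.(rec X. d.c.(b.d.X + c.a.X)) + c.a.(rec X. d.c.(b.d.X + c.a.X))) :: =c=> t2
  t2 = b.d.(rec X. d.c.(b.d.X + c.a.X)) + c.a.(rec X. d.c.(b.d.X + c.a.X)) :: =b=> t3, =c=> t4
  t3 = d.(rec X. d.c.(b.d.X + c.a.X)) :: =d=> t0
  t4 = a.(rec X. d.c.(b.d.X + c.a.X)) :: =a=> t0
Trace ⟨dcd⟩ through P, begin at {s0}:
  step 1 (d): {s1}
  step 2 (c): {s2}
  step 3 (d): {s5}
  P completes σ.
Trace ⟨dcd⟩ through Q, begin at {t0}:
  step 1 (d): {t1}
  step 2 (c): {t2}
  step 3 (d): ∅ (Q stuck)

NO — witness ⟨dcd⟩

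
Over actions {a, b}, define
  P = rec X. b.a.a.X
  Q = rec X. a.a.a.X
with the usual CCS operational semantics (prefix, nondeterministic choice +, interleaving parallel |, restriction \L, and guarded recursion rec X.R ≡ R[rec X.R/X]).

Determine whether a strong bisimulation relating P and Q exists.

not bisimilar

P's transition system — 3 states:
  u0 = rec X. b.a.a.X ⊢ =b=> u1
  u1 = a.a.(rec X. b.a.a.X) ⊢ =a=> u2
  u2 = a.(rec X. b.a.a.X) ⊢ =a=> u0
Q's transition system — 3 states:
  v0 = rec X. a.a.a.X ⊢ =a=> v1
  v1 = a.a.(rec X. a.a.a.X) ⊢ =a=> v2
  v2 = a.(rec X. a.a.a.X) ⊢ =a=> v0
Partition-refinement fixed point:
  B0 = {u0}
  B1 = {u1}
  B2 = {u2}
  B3 = {v0, v1, v2}
u0 ∈ B0, v0 ∈ B3 → different blocks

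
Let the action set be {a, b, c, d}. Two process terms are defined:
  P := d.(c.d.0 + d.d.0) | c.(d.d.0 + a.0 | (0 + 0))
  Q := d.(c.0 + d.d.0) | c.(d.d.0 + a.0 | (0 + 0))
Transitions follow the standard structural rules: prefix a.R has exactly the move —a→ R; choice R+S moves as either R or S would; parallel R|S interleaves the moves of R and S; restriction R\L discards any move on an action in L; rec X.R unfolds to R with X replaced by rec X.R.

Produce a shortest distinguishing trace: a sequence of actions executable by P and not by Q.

cadcd

Reachable graph of P (20 states):
  m0 = d.(c.d.0 + d.d.0) | c.(d.d.0 + a.0 | (0 + 0)) → =c=> m1, =d=> m2
  m1 = d.(c.d.0 + d.d.0) | (d.d.0 + a.0 | (0 + 0)) → =a=> m3, =d=> m4, =d=> m5
  m2 = (c.d.0 + d.d.0) | c.(d.d.0 + a.0 | (0 + 0)) → =c=> m4, =c=> m6, =d=> m6
  m3 = d.(c.d.0 + d.d.0) | (0 | (0 + 0)) → =d=> m7
  m4 = (c.d.0 + d.d.0) | (d.d.0 + a.0 | (0 + 0)) → =a=> m7, =c=> m8, =d=> m8, =d=> m9
  m5 = d.(c.d.0 + d.d.0) | d.0 → =d=> m10, =d=> m9
  m6 = d.0 | c.(d.d.0 + a.0 | (0 + 0)) → =c=> m8, =d=> m11
  m7 = (c.d.0 + d.d.0) | (0 | (0 + 0)) → =c=> m12, =d=> m12
  m8 = d.0 | (d.d.0 + a.0 | (0 + 0)) → =a=> m12, =d=> m13, =d=> m14
  m9 = (c.d.0 + d.d.0) | d.0 → =c=> m14, =d=> m14, =d=> m15
  m10 = d.(c.d.0 + d.d.0) | 0 → =d=> m15
  m11 = 0 | c.(d.d.0 + a.0 | (0 + 0)) → =c=> m13
  m12 = d.0 | (0 | (0 + 0)) → =d=> m16
  m13 = 0 | (d.d.0 + a.0 | (0 + 0)) → =a=> m16, =d=> m17
  m14 = d.0 | d.0 → =d=> m17, =d=> m18
  m15 = (c.d.0 + d.d.0) | 0 → =c=> m18, =d=> m18
  m16 = 0 | (0 | (0 + 0)) → ·
  m17 = 0 | d.0 → =d=> m19
  m18 = d.0 | 0 → =d=> m19
  m19 = 0 | 0 → ·
Reachable graph of Q (20 states):
  n0 = d.(c.0 + d.d.0) | c.(d.d.0 + a.0 | (0 + 0)) → =c=> n1, =d=> n2
  n1 = d.(c.0 + d.d.0) | (d.d.0 + a.0 | (0 + 0)) → =a=> n3, =d=> n4, =d=> n5
  n2 = (c.0 + d.d.0) | c.(d.d.0 + a.0 | (0 + 0)) → =c=> n4, =c=> n6, =d=> n7
  n3 = d.(c.0 + d.d.0) | (0 | (0 + 0)) → =d=> n8
  n4 = (c.0 + d.d.0) | (d.d.0 + a.0 | (0 + 0)) → =a=> n8, =c=> n9, =d=> n10, =d=> n11
  n5 = d.(c.0 + d.d.0) | d.0 → =d=> n10, =d=> n12
  n6 = 0 | c.(d.d.0 + a.0 | (0 + 0)) → =c=> n9
  n7 = d.0 | c.(d.d.0 + a.0 | (0 + 0)) → =c=> n11, =d=> n6
  n8 = (c.0 + d.d.0) | (0 | (0 + 0)) → =c=> n13, =d=> n14
  n9 = 0 | (d.d.0 + a.0 | (0 + 0)) → =a=> n13, =d=> n15
  n10 = (c.0 + d.d.0) | d.0 → =c=> n15, =d=> n16, =d=> n17
  n11 = d.0 | (d.d.0 + a.0 | (0 + 0)) → =a=> n14, =d=> n17, =d=> n9
  n12 = d.(c.0 + d.d.0) | 0 → =d=> n16
  n13 = 0 | (0 | (0 + 0)) → ·
  n14 = d.0 | (0 | (0 + 0)) → =d=> n13
  n15 = 0 | d.0 → =d=> n18
  n16 = (c.0 + d.d.0) | 0 → =c=> n18, =d=> n19
  n17 = d.0 | d.0 → =d=> n15, =d=> n19
  n18 = 0 | 0 → ·
  n19 = d.0 | 0 → =d=> n18
Executing cadcd from P (initial set {m0}):
  step 1 (c): {m1}
  step 2 (a): {m3}
  step 3 (d): {m7}
  step 4 (c): {m12}
  step 5 (d): {m16}
  ✓ P
Executing cadcd from Q (initial set {n0}):
  step 1 (c): {n1}
  step 2 (a): {n3}
  step 3 (d): {n8}
  step 4 (c): {n13}
  step 5 (d): ∅ (Q stuck)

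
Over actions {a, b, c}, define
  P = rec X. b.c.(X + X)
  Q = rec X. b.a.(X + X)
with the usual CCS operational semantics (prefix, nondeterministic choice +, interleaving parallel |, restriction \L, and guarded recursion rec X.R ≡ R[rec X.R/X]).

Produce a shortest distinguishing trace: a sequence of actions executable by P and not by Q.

Reachable graph of P (3 states):
  u0 = rec X. b.c.(X + X) :: =b=> u1
  u1 = c.((rec X. b.c.(X + X)) + (rec X. b.c.(X + X))) :: =c=> u2
  u2 = (rec X. b.c.(X + X)) + (rec X. b.c.(X + X)) :: =b=> u1
Reachable graph of Q (3 states):
  v0 = rec X. b.a.(X + X) :: =b=> v1
  v1 = a.((rec X. b.a.(X + X)) + (rec X. b.a.(X + X))) :: =a=> v2
  v2 = (rec X. b.a.(X + X)) + (rec X. b.a.(X + X)) :: =b=> v1
Trace ⟨bc⟩ through P, begin at {u0}:
  [1] b ⇒ {u1}
  [2] c ⇒ {u2}
  P completes σ.
Trace ⟨bc⟩ through Q, begin at {v0}:
  [1] b ⇒ {v1}
  [2] c ⇒ ∅ (Q stuck)

bc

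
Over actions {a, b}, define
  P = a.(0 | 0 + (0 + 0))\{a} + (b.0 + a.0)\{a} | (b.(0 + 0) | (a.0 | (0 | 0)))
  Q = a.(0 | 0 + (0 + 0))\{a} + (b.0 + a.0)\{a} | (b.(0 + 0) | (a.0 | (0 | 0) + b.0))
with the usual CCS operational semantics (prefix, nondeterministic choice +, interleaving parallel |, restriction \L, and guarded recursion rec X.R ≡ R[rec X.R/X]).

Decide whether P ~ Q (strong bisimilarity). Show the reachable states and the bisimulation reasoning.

not bisimilar

LTS(P): 9 reachable states
  p0 = a.(0 | 0 + (0 + 0))\{a} + (b.0 + a.0)\{a} | (b.(0 + 0) | (a.0 | (0 | 0))) | --a--▸ p1, --a--▸ p2, --b--▸ p3, --b--▸ p4
  p1 = (0 | 0 + (0 + 0))\{a} | deadlocked
  p2 = (b.0 + a.0)\{a} | (b.(0 + 0) | (0 | (0 | 0))) | --b--▸ p5, --b--▸ p6
  p3 = (b.0 + a.0)\{a} | ((0 + 0) | (a.0 | (0 | 0))) | --a--▸ p5, --b--▸ p7
  p4 = 0\{a} | (b.(0 + 0) | (a.0 | (0 | 0))) | --a--▸ p6, --b--▸ p7
  p5 = (b.0 + a.0)\{a} | ((0 + 0) | (0 | (0 | 0))) | --b--▸ p8
  p6 = 0\{a} | (b.(0 + 0) | (0 | (0 | 0))) | --b--▸ p8
  p7 = 0\{a} | ((0 + 0) | (a.0 | (0 | 0))) | --a--▸ p8
  p8 = 0\{a} | ((0 + 0) | (0 | (0 | 0))) | deadlocked
LTS(Q): 13 reachable states
  q0 = a.(0 | 0 + (0 + 0))\{a} + (b.0 + a.0)\{a} | (b.(0 + 0) | (a.0 | (0 | 0) + b.0)) | --a--▸ q1, --a--▸ q2, --b--▸ q3, --b--▸ q4, --b--▸ q5
  q1 = (0 | 0 + (0 + 0))\{a} | deadlocked
  q2 = (b.0 + a.0)\{a} | (b.(0 + 0) | (0 | (0 | 0))) | --b--▸ q6, --b--▸ q7
  q3 = (b.0 + a.0)\{a} | ((0 + 0) | (a.0 | (0 | 0) + b.0)) | --a--▸ q6, --b--▸ q8, --b--▸ q9
  q4 = (b.0 + a.0)\{a} | (b.(0 + 0) | 0) | --b--▸ q10, --b--▸ q8
  q5 = 0\{a} | (b.(0 + 0) | (a.0 | (0 | 0) + b.0)) | --a--▸ q7, --b--▸ q10, --b--▸ q9
  q6 = (b.0 + a.0)\{a} | ((0 + 0) | (0 | (0 | 0))) | --b--▸ q11
  q7 = 0\{a} | (b.(0 + 0) | (0 | (0 | 0))) | --b--▸ q11
  q8 = (b.0 + a.0)\{a} | ((0 + 0) | 0) | --b--▸ q12
  q9 = 0\{a} | ((0 + 0) | (a.0 | (0 | 0) + b.0)) | --a--▸ q11, --b--▸ q12
  q10 = 0\{a} | (b.(0 + 0) | 0) | --b--▸ q12
  q11 = 0\{a} | ((0 + 0) | (0 | (0 | 0))) | deadlocked
  q12 = 0\{a} | ((0 + 0) | 0) | deadlocked
Bisimilarity quotient blocks:
  B0 = {p0}
  B1 = {p2, q2, q4}
  B2 = {p5, p6, q10, q6, q7, q8}
  B3 = {p1, p8, q1, q11, q12}
  B4 = {p3, p4}
  B5 = {p7}
  B6 = {q0}
  B7 = {q3, q5}
  B8 = {q9}
p0 ∈ B0, q0 ∈ B6 → different blocks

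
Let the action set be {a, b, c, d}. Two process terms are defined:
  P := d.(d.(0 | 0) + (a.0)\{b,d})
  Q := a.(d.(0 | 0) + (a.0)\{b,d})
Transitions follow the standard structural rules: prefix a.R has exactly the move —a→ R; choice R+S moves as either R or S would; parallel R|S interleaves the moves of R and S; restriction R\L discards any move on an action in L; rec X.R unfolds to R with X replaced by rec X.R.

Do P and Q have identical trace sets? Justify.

LTS(P): 4 reachable states
  m0 = d.(d.(0 | 0) + (a.0)\{b,d}) has moves ··d··> m1
  m1 = d.(0 | 0) + (a.0)\{b,d} has moves ··a··> m2, ··d··> m3
  m2 = 0\{b,d} has moves ·
  m3 = 0 | 0 has moves ·
LTS(Q): 4 reachable states
  n0 = a.(d.(0 | 0) + (a.0)\{b,d}) has moves ··a··> n1
  n1 = d.(0 | 0) + (a.0)\{b,d} has moves ··a··> n2, ··d··> n3
  n2 = 0\{b,d} has moves ·
  n3 = 0 | 0 has moves ·
Executing d from P (initial set {m0}):
  step 1 (d): {m1}
  ✓ P
Executing d from Q (initial set {n0}):
  step 1 (d): ∅ (Q stuck)

trace-distinct — witness ⟨d⟩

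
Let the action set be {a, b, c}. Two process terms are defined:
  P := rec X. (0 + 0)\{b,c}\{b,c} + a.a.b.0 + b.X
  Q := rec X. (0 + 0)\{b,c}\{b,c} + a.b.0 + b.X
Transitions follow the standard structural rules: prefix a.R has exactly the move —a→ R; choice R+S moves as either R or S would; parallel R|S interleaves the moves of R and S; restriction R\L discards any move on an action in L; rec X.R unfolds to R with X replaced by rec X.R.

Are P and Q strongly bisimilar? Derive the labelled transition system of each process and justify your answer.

not bisimilar

LTS(P): 4 reachable states
  m0 = rec X. (0 + 0)\{b,c}\{b,c} + a.a.b.0 + b.X :: --a--▸ m1, --b--▸ m0
  m1 = a.b.0 :: --a--▸ m2
  m2 = b.0 :: --b--▸ m3
  m3 = 0 :: (no moves)
LTS(Q): 3 reachable states
  n0 = rec X. (0 + 0)\{b,c}\{b,c} + a.b.0 + b.X :: --a--▸ n1, --b--▸ n0
  n1 = b.0 :: --b--▸ n2
  n2 = 0 :: (no moves)
Partition-refinement fixed point:
  B0 = {m0}
  B1 = {m1}
  B2 = {m2, n1}
  B3 = {m3, n2}
  B4 = {n0}
m0 ∈ B0, n0 ∈ B4 → different blocks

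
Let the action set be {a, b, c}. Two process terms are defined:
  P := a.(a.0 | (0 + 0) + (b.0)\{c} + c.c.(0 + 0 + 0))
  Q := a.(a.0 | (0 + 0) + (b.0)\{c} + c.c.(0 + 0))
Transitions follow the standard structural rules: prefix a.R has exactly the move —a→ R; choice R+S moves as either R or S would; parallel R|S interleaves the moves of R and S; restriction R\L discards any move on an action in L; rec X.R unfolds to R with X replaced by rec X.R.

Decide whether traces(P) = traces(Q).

P's transition system — 6 states:
  u0 = a.(a.0 | (0 + 0) + (b.0)\{c} + c.c.(0 + 0 + 0)) ⊢ —a→ u1
  u1 = a.0 | (0 + 0) + (b.0)\{c} + c.c.(0 + 0 + 0) ⊢ —a→ u2, —b→ u3, —c→ u4
  u2 = 0 | (0 + 0) ⊢ (no moves)
  u3 = 0\{c} ⊢ (no moves)
  u4 = c.(0 + 0 + 0) ⊢ —c→ u5
  u5 = 0 + 0 + 0 ⊢ (no moves)
Q's transition system — 6 states:
  v0 = a.(a.0 | (0 + 0) + (b.0)\{c} + c.c.(0 + 0)) ⊢ —a→ v1
  v1 = a.0 | (0 + 0) + (b.0)\{c} + c.c.(0 + 0) ⊢ —a→ v2, —b→ v3, —c→ v4
  v2 = 0 | (0 + 0) ⊢ (no moves)
  v3 = 0\{c} ⊢ (no moves)
  v4 = c.(0 + 0) ⊢ —c→ v5
  v5 = 0 + 0 ⊢ (no moves)
Partition-refinement fixed point:
  B0 = {u0, v0}
  B1 = {u1, v1}
  B2 = {u4, v4}
  B3 = {u2, u3, u5, v2, v3, v5}
u0 ∈ B0, v0 ∈ B0 → same block
Bisimilar ⇒ trace-equivalent.

traces(P) = traces(Q)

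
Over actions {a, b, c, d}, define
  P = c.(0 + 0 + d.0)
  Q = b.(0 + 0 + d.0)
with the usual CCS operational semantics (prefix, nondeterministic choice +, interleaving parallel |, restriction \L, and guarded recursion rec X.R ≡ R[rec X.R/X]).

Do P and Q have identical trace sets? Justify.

trace-distinct — witness ⟨c⟩

P's transition system — 3 states:
  p0 = c.(0 + 0 + d.0) | =c=> p1
  p1 = 0 + 0 + d.0 | =d=> p2
  p2 = 0 | ·
Q's transition system — 3 states:
  q0 = b.(0 + 0 + d.0) | =b=> q1
  q1 = 0 + 0 + d.0 | =d=> q2
  q2 = 0 | ·
Run σ = ⟨c⟩ on P: start {p0}
  [1] c ⇒ {p1}
  — P admits the full trace.
Run σ = ⟨c⟩ on Q: start {q0}
  [1] c ⇒ ∅ (Q stuck)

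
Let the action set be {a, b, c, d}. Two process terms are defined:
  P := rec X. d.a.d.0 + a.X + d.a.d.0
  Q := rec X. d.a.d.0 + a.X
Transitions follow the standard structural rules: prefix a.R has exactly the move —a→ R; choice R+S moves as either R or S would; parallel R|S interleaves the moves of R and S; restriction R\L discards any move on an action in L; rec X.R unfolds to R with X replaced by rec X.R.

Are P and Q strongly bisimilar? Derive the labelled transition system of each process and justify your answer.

P ~ Q

LTS(P): 4 reachable states
  s0 = rec X. d.a.d.0 + a.X + d.a.d.0 has moves ··a··> s0, ··d··> s1
  s1 = a.d.0 has moves ··a··> s2
  s2 = d.0 has moves ··d··> s3
  s3 = 0 has moves ∅
LTS(Q): 4 reachable states
  t0 = rec X. d.a.d.0 + a.X has moves ··a··> t0, ··d··> t1
  t1 = a.d.0 has moves ··a··> t2
  t2 = d.0 has moves ··d··> t3
  t3 = 0 has moves ∅
Partition-refinement fixed point:
  B0 = {s0, t0}
  B1 = {s1, t1}
  B2 = {s2, t2}
  B3 = {s3, t3}
s0 ∈ B0, t0 ∈ B0 → same block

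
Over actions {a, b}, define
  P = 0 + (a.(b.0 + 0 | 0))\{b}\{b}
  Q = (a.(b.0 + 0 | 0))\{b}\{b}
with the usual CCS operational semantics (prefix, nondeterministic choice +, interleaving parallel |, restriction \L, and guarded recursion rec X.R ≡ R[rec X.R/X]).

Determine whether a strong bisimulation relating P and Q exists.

bisimilar

Reachable graph of P (2 states):
  u0 = 0 + (a.(b.0 + 0 | 0))\{b}\{b} | -a-> u1
  u1 = (b.0 + 0 | 0)\{b}\{b} | ∅
Reachable graph of Q (2 states):
  v0 = (a.(b.0 + 0 | 0))\{b}\{b} | -a-> v1
  v1 = (b.0 + 0 | 0)\{b}\{b} | ∅
Bisimilarity quotient blocks:
  B0 = {u0, v0}
  B1 = {u1, v1}
u0 ∈ B0, v0 ∈ B0 → same block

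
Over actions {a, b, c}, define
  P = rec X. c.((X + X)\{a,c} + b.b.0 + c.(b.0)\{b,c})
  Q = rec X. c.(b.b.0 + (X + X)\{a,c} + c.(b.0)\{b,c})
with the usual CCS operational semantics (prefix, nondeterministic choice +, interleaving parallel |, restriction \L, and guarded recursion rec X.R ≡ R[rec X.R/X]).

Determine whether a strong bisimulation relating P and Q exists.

LTS(P): 5 reachable states
  m0 = rec X. c.((X + X)\{a,c} + b.b.0 + c.(b.0)\{b,c}) has moves —c→ m1
  m1 = ((rec X. c.((X + X)\{a,c} + b.b.0 + c.(b.0)\{b,c})) + (rec X. c.((X + X)\{a,c} + b.b.0 + c.(b.0)\{b,c})))\{a,c} + b.b.0 + c.(b.0)\{b,c} has moves —b→ m2, —c→ m3
  m2 = b.0 has moves —b→ m4
  m3 = (b.0)\{b,c} has moves ∅
  m4 = 0 has moves ∅
LTS(Q): 5 reachable states
  n0 = rec X. c.(b.b.0 + (X + X)\{a,c} + c.(b.0)\{b,c}) has moves —c→ n1
  n1 = b.b.0 + ((rec X. c.(b.b.0 + (X + X)\{a,c} + c.(b.0)\{b,c})) + (rec X. c.(b.b.0 + (X + X)\{a,c} + c.(b.0)\{b,c})))\{a,c} + c.(b.0)\{b,c} has moves —b→ n2, —c→ n3
  n2 = b.0 has moves —b→ n4
  n3 = (b.0)\{b,c} has moves ∅
  n4 = 0 has moves ∅
Partition-refinement fixed point:
  B0 = {m0, n0}
  B1 = {m1, n1}
  B2 = {m2, n2}
  B3 = {m3, m4, n3, n4}
m0 ∈ B0, n0 ∈ B0 → same block

YES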